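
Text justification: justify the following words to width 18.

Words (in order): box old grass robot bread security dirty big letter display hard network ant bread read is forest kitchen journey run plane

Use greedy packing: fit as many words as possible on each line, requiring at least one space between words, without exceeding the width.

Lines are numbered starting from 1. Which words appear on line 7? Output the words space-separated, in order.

Line 1: ['box', 'old', 'grass'] (min_width=13, slack=5)
Line 2: ['robot', 'bread'] (min_width=11, slack=7)
Line 3: ['security', 'dirty', 'big'] (min_width=18, slack=0)
Line 4: ['letter', 'display'] (min_width=14, slack=4)
Line 5: ['hard', 'network', 'ant'] (min_width=16, slack=2)
Line 6: ['bread', 'read', 'is'] (min_width=13, slack=5)
Line 7: ['forest', 'kitchen'] (min_width=14, slack=4)
Line 8: ['journey', 'run', 'plane'] (min_width=17, slack=1)

Answer: forest kitchen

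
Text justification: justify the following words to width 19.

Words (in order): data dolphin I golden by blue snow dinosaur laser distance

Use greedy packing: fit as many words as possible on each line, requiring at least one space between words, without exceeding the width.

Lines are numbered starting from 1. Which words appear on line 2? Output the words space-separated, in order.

Line 1: ['data', 'dolphin', 'I'] (min_width=14, slack=5)
Line 2: ['golden', 'by', 'blue', 'snow'] (min_width=19, slack=0)
Line 3: ['dinosaur', 'laser'] (min_width=14, slack=5)
Line 4: ['distance'] (min_width=8, slack=11)

Answer: golden by blue snow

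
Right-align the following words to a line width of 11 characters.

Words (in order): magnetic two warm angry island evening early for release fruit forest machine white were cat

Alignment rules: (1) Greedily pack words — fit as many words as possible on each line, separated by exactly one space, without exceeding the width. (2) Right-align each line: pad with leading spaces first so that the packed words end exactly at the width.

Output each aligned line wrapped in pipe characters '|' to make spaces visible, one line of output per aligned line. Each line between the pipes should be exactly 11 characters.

Line 1: ['magnetic'] (min_width=8, slack=3)
Line 2: ['two', 'warm'] (min_width=8, slack=3)
Line 3: ['angry'] (min_width=5, slack=6)
Line 4: ['island'] (min_width=6, slack=5)
Line 5: ['evening'] (min_width=7, slack=4)
Line 6: ['early', 'for'] (min_width=9, slack=2)
Line 7: ['release'] (min_width=7, slack=4)
Line 8: ['fruit'] (min_width=5, slack=6)
Line 9: ['forest'] (min_width=6, slack=5)
Line 10: ['machine'] (min_width=7, slack=4)
Line 11: ['white', 'were'] (min_width=10, slack=1)
Line 12: ['cat'] (min_width=3, slack=8)

Answer: |   magnetic|
|   two warm|
|      angry|
|     island|
|    evening|
|  early for|
|    release|
|      fruit|
|     forest|
|    machine|
| white were|
|        cat|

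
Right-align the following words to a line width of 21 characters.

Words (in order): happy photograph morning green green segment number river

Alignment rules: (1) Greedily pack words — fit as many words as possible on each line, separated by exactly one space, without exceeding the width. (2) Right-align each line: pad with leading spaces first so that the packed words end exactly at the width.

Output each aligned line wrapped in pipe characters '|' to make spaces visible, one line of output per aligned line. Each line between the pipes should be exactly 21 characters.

Line 1: ['happy', 'photograph'] (min_width=16, slack=5)
Line 2: ['morning', 'green', 'green'] (min_width=19, slack=2)
Line 3: ['segment', 'number', 'river'] (min_width=20, slack=1)

Answer: |     happy photograph|
|  morning green green|
| segment number river|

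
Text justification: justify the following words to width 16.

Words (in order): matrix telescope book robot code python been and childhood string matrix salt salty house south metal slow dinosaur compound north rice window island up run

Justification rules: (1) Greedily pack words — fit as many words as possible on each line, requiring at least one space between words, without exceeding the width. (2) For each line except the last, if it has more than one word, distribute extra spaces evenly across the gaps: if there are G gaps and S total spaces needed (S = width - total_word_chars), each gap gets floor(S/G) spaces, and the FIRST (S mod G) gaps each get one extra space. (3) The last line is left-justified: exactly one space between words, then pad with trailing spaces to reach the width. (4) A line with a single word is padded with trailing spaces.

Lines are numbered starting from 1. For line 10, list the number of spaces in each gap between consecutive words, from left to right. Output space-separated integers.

Answer: 6

Derivation:
Line 1: ['matrix', 'telescope'] (min_width=16, slack=0)
Line 2: ['book', 'robot', 'code'] (min_width=15, slack=1)
Line 3: ['python', 'been', 'and'] (min_width=15, slack=1)
Line 4: ['childhood', 'string'] (min_width=16, slack=0)
Line 5: ['matrix', 'salt'] (min_width=11, slack=5)
Line 6: ['salty', 'house'] (min_width=11, slack=5)
Line 7: ['south', 'metal', 'slow'] (min_width=16, slack=0)
Line 8: ['dinosaur'] (min_width=8, slack=8)
Line 9: ['compound', 'north'] (min_width=14, slack=2)
Line 10: ['rice', 'window'] (min_width=11, slack=5)
Line 11: ['island', 'up', 'run'] (min_width=13, slack=3)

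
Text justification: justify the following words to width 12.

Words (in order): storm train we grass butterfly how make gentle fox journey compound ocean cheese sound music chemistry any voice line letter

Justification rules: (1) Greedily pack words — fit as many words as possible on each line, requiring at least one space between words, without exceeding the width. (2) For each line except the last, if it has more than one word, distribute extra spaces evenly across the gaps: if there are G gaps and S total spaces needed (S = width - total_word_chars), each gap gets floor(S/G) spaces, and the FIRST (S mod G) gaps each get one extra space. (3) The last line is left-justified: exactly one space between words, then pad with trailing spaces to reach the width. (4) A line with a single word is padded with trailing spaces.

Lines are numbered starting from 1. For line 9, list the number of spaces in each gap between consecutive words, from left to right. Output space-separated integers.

Line 1: ['storm', 'train'] (min_width=11, slack=1)
Line 2: ['we', 'grass'] (min_width=8, slack=4)
Line 3: ['butterfly'] (min_width=9, slack=3)
Line 4: ['how', 'make'] (min_width=8, slack=4)
Line 5: ['gentle', 'fox'] (min_width=10, slack=2)
Line 6: ['journey'] (min_width=7, slack=5)
Line 7: ['compound'] (min_width=8, slack=4)
Line 8: ['ocean', 'cheese'] (min_width=12, slack=0)
Line 9: ['sound', 'music'] (min_width=11, slack=1)
Line 10: ['chemistry'] (min_width=9, slack=3)
Line 11: ['any', 'voice'] (min_width=9, slack=3)
Line 12: ['line', 'letter'] (min_width=11, slack=1)

Answer: 2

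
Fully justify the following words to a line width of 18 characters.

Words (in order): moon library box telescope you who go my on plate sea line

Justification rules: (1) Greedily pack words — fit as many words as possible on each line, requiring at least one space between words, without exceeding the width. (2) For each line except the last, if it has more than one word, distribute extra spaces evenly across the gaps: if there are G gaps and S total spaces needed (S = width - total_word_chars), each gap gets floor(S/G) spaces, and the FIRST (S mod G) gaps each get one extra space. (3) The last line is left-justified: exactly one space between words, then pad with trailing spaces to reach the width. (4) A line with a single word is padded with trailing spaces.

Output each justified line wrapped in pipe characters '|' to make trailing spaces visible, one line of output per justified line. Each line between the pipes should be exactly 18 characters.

Line 1: ['moon', 'library', 'box'] (min_width=16, slack=2)
Line 2: ['telescope', 'you', 'who'] (min_width=17, slack=1)
Line 3: ['go', 'my', 'on', 'plate', 'sea'] (min_width=18, slack=0)
Line 4: ['line'] (min_width=4, slack=14)

Answer: |moon  library  box|
|telescope  you who|
|go my on plate sea|
|line              |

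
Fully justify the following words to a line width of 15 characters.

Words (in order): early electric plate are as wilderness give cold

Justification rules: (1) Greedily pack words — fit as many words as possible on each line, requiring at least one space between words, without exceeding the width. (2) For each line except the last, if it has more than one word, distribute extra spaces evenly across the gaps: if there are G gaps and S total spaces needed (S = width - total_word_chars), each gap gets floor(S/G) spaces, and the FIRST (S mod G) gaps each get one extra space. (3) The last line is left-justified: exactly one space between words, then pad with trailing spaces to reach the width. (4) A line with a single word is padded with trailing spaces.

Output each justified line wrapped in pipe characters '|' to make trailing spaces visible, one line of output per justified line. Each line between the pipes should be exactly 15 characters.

Answer: |early  electric|
|plate   are  as|
|wilderness give|
|cold           |

Derivation:
Line 1: ['early', 'electric'] (min_width=14, slack=1)
Line 2: ['plate', 'are', 'as'] (min_width=12, slack=3)
Line 3: ['wilderness', 'give'] (min_width=15, slack=0)
Line 4: ['cold'] (min_width=4, slack=11)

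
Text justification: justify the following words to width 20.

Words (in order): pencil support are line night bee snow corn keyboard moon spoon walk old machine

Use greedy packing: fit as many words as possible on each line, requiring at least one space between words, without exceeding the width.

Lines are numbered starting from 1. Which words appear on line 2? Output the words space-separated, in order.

Line 1: ['pencil', 'support', 'are'] (min_width=18, slack=2)
Line 2: ['line', 'night', 'bee', 'snow'] (min_width=19, slack=1)
Line 3: ['corn', 'keyboard', 'moon'] (min_width=18, slack=2)
Line 4: ['spoon', 'walk', 'old'] (min_width=14, slack=6)
Line 5: ['machine'] (min_width=7, slack=13)

Answer: line night bee snow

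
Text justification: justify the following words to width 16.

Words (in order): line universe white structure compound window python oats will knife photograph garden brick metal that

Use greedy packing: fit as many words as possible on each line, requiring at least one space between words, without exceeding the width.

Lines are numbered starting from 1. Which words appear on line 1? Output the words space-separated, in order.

Line 1: ['line', 'universe'] (min_width=13, slack=3)
Line 2: ['white', 'structure'] (min_width=15, slack=1)
Line 3: ['compound', 'window'] (min_width=15, slack=1)
Line 4: ['python', 'oats', 'will'] (min_width=16, slack=0)
Line 5: ['knife', 'photograph'] (min_width=16, slack=0)
Line 6: ['garden', 'brick'] (min_width=12, slack=4)
Line 7: ['metal', 'that'] (min_width=10, slack=6)

Answer: line universe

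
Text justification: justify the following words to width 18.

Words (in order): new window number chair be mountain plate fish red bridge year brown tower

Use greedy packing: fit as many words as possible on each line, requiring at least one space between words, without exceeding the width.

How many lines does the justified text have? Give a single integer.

Answer: 5

Derivation:
Line 1: ['new', 'window', 'number'] (min_width=17, slack=1)
Line 2: ['chair', 'be', 'mountain'] (min_width=17, slack=1)
Line 3: ['plate', 'fish', 'red'] (min_width=14, slack=4)
Line 4: ['bridge', 'year', 'brown'] (min_width=17, slack=1)
Line 5: ['tower'] (min_width=5, slack=13)
Total lines: 5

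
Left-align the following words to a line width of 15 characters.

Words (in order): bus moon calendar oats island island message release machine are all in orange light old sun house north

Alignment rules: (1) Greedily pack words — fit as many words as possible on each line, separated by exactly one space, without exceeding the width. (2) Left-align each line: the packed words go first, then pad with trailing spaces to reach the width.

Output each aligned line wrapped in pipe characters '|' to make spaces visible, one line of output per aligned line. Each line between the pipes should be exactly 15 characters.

Line 1: ['bus', 'moon'] (min_width=8, slack=7)
Line 2: ['calendar', 'oats'] (min_width=13, slack=2)
Line 3: ['island', 'island'] (min_width=13, slack=2)
Line 4: ['message', 'release'] (min_width=15, slack=0)
Line 5: ['machine', 'are', 'all'] (min_width=15, slack=0)
Line 6: ['in', 'orange', 'light'] (min_width=15, slack=0)
Line 7: ['old', 'sun', 'house'] (min_width=13, slack=2)
Line 8: ['north'] (min_width=5, slack=10)

Answer: |bus moon       |
|calendar oats  |
|island island  |
|message release|
|machine are all|
|in orange light|
|old sun house  |
|north          |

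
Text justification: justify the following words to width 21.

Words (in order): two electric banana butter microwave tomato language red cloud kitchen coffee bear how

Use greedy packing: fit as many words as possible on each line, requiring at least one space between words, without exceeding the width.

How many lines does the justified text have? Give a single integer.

Line 1: ['two', 'electric', 'banana'] (min_width=19, slack=2)
Line 2: ['butter', 'microwave'] (min_width=16, slack=5)
Line 3: ['tomato', 'language', 'red'] (min_width=19, slack=2)
Line 4: ['cloud', 'kitchen', 'coffee'] (min_width=20, slack=1)
Line 5: ['bear', 'how'] (min_width=8, slack=13)
Total lines: 5

Answer: 5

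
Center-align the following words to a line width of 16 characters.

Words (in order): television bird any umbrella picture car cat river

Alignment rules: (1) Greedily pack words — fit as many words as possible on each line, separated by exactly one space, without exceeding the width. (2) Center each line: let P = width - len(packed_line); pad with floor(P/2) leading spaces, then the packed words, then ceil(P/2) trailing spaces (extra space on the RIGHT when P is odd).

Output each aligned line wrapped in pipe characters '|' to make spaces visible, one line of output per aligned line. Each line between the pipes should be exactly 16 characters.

Line 1: ['television', 'bird'] (min_width=15, slack=1)
Line 2: ['any', 'umbrella'] (min_width=12, slack=4)
Line 3: ['picture', 'car', 'cat'] (min_width=15, slack=1)
Line 4: ['river'] (min_width=5, slack=11)

Answer: |television bird |
|  any umbrella  |
|picture car cat |
|     river      |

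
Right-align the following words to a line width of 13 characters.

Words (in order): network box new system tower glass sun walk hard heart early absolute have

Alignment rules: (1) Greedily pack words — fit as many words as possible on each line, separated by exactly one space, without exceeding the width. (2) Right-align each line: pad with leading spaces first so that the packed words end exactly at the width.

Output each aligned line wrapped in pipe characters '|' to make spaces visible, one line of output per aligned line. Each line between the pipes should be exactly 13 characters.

Line 1: ['network', 'box'] (min_width=11, slack=2)
Line 2: ['new', 'system'] (min_width=10, slack=3)
Line 3: ['tower', 'glass'] (min_width=11, slack=2)
Line 4: ['sun', 'walk', 'hard'] (min_width=13, slack=0)
Line 5: ['heart', 'early'] (min_width=11, slack=2)
Line 6: ['absolute', 'have'] (min_width=13, slack=0)

Answer: |  network box|
|   new system|
|  tower glass|
|sun walk hard|
|  heart early|
|absolute have|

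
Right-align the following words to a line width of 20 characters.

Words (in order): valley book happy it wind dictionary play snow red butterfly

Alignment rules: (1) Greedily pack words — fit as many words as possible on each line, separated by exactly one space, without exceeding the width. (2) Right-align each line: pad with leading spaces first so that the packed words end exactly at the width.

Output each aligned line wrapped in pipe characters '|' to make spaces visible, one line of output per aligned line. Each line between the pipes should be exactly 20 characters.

Answer: |valley book happy it|
|wind dictionary play|
|  snow red butterfly|

Derivation:
Line 1: ['valley', 'book', 'happy', 'it'] (min_width=20, slack=0)
Line 2: ['wind', 'dictionary', 'play'] (min_width=20, slack=0)
Line 3: ['snow', 'red', 'butterfly'] (min_width=18, slack=2)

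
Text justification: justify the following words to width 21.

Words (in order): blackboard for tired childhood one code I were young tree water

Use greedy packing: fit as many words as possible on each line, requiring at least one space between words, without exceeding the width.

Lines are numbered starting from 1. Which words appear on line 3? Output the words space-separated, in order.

Line 1: ['blackboard', 'for', 'tired'] (min_width=20, slack=1)
Line 2: ['childhood', 'one', 'code', 'I'] (min_width=20, slack=1)
Line 3: ['were', 'young', 'tree', 'water'] (min_width=21, slack=0)

Answer: were young tree water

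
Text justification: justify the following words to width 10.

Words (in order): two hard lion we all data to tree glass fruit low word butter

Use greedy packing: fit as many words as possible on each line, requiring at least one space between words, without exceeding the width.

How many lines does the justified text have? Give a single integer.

Answer: 8

Derivation:
Line 1: ['two', 'hard'] (min_width=8, slack=2)
Line 2: ['lion', 'we'] (min_width=7, slack=3)
Line 3: ['all', 'data'] (min_width=8, slack=2)
Line 4: ['to', 'tree'] (min_width=7, slack=3)
Line 5: ['glass'] (min_width=5, slack=5)
Line 6: ['fruit', 'low'] (min_width=9, slack=1)
Line 7: ['word'] (min_width=4, slack=6)
Line 8: ['butter'] (min_width=6, slack=4)
Total lines: 8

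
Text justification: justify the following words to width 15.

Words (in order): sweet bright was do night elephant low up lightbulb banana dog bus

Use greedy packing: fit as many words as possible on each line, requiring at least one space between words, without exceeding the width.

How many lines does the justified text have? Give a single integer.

Answer: 5

Derivation:
Line 1: ['sweet', 'bright'] (min_width=12, slack=3)
Line 2: ['was', 'do', 'night'] (min_width=12, slack=3)
Line 3: ['elephant', 'low', 'up'] (min_width=15, slack=0)
Line 4: ['lightbulb'] (min_width=9, slack=6)
Line 5: ['banana', 'dog', 'bus'] (min_width=14, slack=1)
Total lines: 5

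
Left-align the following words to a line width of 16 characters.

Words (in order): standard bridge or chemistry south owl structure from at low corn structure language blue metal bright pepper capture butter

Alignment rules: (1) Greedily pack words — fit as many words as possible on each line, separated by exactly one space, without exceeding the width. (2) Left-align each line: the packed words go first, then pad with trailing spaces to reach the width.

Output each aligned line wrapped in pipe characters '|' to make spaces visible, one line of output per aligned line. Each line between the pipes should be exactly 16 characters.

Line 1: ['standard', 'bridge'] (min_width=15, slack=1)
Line 2: ['or', 'chemistry'] (min_width=12, slack=4)
Line 3: ['south', 'owl'] (min_width=9, slack=7)
Line 4: ['structure', 'from'] (min_width=14, slack=2)
Line 5: ['at', 'low', 'corn'] (min_width=11, slack=5)
Line 6: ['structure'] (min_width=9, slack=7)
Line 7: ['language', 'blue'] (min_width=13, slack=3)
Line 8: ['metal', 'bright'] (min_width=12, slack=4)
Line 9: ['pepper', 'capture'] (min_width=14, slack=2)
Line 10: ['butter'] (min_width=6, slack=10)

Answer: |standard bridge |
|or chemistry    |
|south owl       |
|structure from  |
|at low corn     |
|structure       |
|language blue   |
|metal bright    |
|pepper capture  |
|butter          |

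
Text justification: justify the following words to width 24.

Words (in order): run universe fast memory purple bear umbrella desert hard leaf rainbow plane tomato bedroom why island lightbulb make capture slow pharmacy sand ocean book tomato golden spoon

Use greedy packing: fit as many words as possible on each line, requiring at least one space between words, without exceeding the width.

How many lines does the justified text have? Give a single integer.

Answer: 8

Derivation:
Line 1: ['run', 'universe', 'fast', 'memory'] (min_width=24, slack=0)
Line 2: ['purple', 'bear', 'umbrella'] (min_width=20, slack=4)
Line 3: ['desert', 'hard', 'leaf', 'rainbow'] (min_width=24, slack=0)
Line 4: ['plane', 'tomato', 'bedroom', 'why'] (min_width=24, slack=0)
Line 5: ['island', 'lightbulb', 'make'] (min_width=21, slack=3)
Line 6: ['capture', 'slow', 'pharmacy'] (min_width=21, slack=3)
Line 7: ['sand', 'ocean', 'book', 'tomato'] (min_width=22, slack=2)
Line 8: ['golden', 'spoon'] (min_width=12, slack=12)
Total lines: 8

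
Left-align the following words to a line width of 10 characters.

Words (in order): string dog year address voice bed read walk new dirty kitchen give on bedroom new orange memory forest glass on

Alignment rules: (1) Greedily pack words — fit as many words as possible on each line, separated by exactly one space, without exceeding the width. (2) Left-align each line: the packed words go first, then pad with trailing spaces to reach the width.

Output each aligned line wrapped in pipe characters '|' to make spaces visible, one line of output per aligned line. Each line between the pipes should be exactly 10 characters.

Line 1: ['string', 'dog'] (min_width=10, slack=0)
Line 2: ['year'] (min_width=4, slack=6)
Line 3: ['address'] (min_width=7, slack=3)
Line 4: ['voice', 'bed'] (min_width=9, slack=1)
Line 5: ['read', 'walk'] (min_width=9, slack=1)
Line 6: ['new', 'dirty'] (min_width=9, slack=1)
Line 7: ['kitchen'] (min_width=7, slack=3)
Line 8: ['give', 'on'] (min_width=7, slack=3)
Line 9: ['bedroom'] (min_width=7, slack=3)
Line 10: ['new', 'orange'] (min_width=10, slack=0)
Line 11: ['memory'] (min_width=6, slack=4)
Line 12: ['forest'] (min_width=6, slack=4)
Line 13: ['glass', 'on'] (min_width=8, slack=2)

Answer: |string dog|
|year      |
|address   |
|voice bed |
|read walk |
|new dirty |
|kitchen   |
|give on   |
|bedroom   |
|new orange|
|memory    |
|forest    |
|glass on  |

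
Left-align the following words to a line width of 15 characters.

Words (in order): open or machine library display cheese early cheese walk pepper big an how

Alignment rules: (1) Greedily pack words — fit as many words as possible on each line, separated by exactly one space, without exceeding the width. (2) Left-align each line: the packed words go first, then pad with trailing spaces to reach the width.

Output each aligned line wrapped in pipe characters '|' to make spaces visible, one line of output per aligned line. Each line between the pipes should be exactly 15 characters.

Answer: |open or machine|
|library display|
|cheese early   |
|cheese walk    |
|pepper big an  |
|how            |

Derivation:
Line 1: ['open', 'or', 'machine'] (min_width=15, slack=0)
Line 2: ['library', 'display'] (min_width=15, slack=0)
Line 3: ['cheese', 'early'] (min_width=12, slack=3)
Line 4: ['cheese', 'walk'] (min_width=11, slack=4)
Line 5: ['pepper', 'big', 'an'] (min_width=13, slack=2)
Line 6: ['how'] (min_width=3, slack=12)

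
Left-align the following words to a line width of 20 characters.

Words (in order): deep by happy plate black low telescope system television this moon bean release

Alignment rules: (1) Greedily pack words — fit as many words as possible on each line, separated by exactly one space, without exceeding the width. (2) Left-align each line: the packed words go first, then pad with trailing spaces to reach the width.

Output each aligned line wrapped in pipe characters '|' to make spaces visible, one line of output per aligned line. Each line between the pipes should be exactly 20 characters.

Answer: |deep by happy plate |
|black low telescope |
|system television   |
|this moon bean      |
|release             |

Derivation:
Line 1: ['deep', 'by', 'happy', 'plate'] (min_width=19, slack=1)
Line 2: ['black', 'low', 'telescope'] (min_width=19, slack=1)
Line 3: ['system', 'television'] (min_width=17, slack=3)
Line 4: ['this', 'moon', 'bean'] (min_width=14, slack=6)
Line 5: ['release'] (min_width=7, slack=13)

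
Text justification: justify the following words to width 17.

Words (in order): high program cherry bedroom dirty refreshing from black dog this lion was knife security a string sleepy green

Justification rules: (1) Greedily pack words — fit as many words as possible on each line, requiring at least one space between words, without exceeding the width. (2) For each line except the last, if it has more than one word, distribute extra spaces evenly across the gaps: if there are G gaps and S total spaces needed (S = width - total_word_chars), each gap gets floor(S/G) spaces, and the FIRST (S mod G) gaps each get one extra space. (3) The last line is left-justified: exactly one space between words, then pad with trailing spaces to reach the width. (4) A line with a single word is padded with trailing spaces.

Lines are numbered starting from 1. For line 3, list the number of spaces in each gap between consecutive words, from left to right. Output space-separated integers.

Line 1: ['high', 'program'] (min_width=12, slack=5)
Line 2: ['cherry', 'bedroom'] (min_width=14, slack=3)
Line 3: ['dirty', 'refreshing'] (min_width=16, slack=1)
Line 4: ['from', 'black', 'dog'] (min_width=14, slack=3)
Line 5: ['this', 'lion', 'was'] (min_width=13, slack=4)
Line 6: ['knife', 'security', 'a'] (min_width=16, slack=1)
Line 7: ['string', 'sleepy'] (min_width=13, slack=4)
Line 8: ['green'] (min_width=5, slack=12)

Answer: 2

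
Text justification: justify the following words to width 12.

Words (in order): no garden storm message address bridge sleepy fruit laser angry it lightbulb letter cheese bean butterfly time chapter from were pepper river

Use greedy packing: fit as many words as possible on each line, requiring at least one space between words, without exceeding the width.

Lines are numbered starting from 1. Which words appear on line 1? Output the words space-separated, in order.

Answer: no garden

Derivation:
Line 1: ['no', 'garden'] (min_width=9, slack=3)
Line 2: ['storm'] (min_width=5, slack=7)
Line 3: ['message'] (min_width=7, slack=5)
Line 4: ['address'] (min_width=7, slack=5)
Line 5: ['bridge'] (min_width=6, slack=6)
Line 6: ['sleepy', 'fruit'] (min_width=12, slack=0)
Line 7: ['laser', 'angry'] (min_width=11, slack=1)
Line 8: ['it', 'lightbulb'] (min_width=12, slack=0)
Line 9: ['letter'] (min_width=6, slack=6)
Line 10: ['cheese', 'bean'] (min_width=11, slack=1)
Line 11: ['butterfly'] (min_width=9, slack=3)
Line 12: ['time', 'chapter'] (min_width=12, slack=0)
Line 13: ['from', 'were'] (min_width=9, slack=3)
Line 14: ['pepper', 'river'] (min_width=12, slack=0)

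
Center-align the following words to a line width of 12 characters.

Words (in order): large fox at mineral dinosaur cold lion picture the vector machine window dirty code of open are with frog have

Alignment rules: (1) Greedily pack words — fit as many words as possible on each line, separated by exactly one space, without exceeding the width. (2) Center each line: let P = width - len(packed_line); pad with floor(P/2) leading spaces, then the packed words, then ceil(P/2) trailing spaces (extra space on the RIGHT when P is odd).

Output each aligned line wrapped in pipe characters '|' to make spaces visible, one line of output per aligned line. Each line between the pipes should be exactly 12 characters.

Line 1: ['large', 'fox', 'at'] (min_width=12, slack=0)
Line 2: ['mineral'] (min_width=7, slack=5)
Line 3: ['dinosaur'] (min_width=8, slack=4)
Line 4: ['cold', 'lion'] (min_width=9, slack=3)
Line 5: ['picture', 'the'] (min_width=11, slack=1)
Line 6: ['vector'] (min_width=6, slack=6)
Line 7: ['machine'] (min_width=7, slack=5)
Line 8: ['window', 'dirty'] (min_width=12, slack=0)
Line 9: ['code', 'of', 'open'] (min_width=12, slack=0)
Line 10: ['are', 'with'] (min_width=8, slack=4)
Line 11: ['frog', 'have'] (min_width=9, slack=3)

Answer: |large fox at|
|  mineral   |
|  dinosaur  |
| cold lion  |
|picture the |
|   vector   |
|  machine   |
|window dirty|
|code of open|
|  are with  |
| frog have  |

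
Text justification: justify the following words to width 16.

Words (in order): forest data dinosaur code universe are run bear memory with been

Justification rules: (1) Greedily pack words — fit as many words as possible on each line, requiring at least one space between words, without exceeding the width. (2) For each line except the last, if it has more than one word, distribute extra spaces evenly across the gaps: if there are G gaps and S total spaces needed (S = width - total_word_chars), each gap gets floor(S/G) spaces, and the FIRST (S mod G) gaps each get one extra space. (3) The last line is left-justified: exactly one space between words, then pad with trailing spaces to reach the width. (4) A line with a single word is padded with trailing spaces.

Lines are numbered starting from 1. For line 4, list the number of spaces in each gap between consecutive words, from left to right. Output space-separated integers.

Answer: 1 1

Derivation:
Line 1: ['forest', 'data'] (min_width=11, slack=5)
Line 2: ['dinosaur', 'code'] (min_width=13, slack=3)
Line 3: ['universe', 'are', 'run'] (min_width=16, slack=0)
Line 4: ['bear', 'memory', 'with'] (min_width=16, slack=0)
Line 5: ['been'] (min_width=4, slack=12)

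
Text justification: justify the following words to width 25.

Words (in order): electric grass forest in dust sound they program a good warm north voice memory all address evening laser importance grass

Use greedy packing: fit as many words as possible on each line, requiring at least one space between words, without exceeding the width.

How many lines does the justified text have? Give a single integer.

Line 1: ['electric', 'grass', 'forest', 'in'] (min_width=24, slack=1)
Line 2: ['dust', 'sound', 'they', 'program', 'a'] (min_width=25, slack=0)
Line 3: ['good', 'warm', 'north', 'voice'] (min_width=21, slack=4)
Line 4: ['memory', 'all', 'address'] (min_width=18, slack=7)
Line 5: ['evening', 'laser', 'importance'] (min_width=24, slack=1)
Line 6: ['grass'] (min_width=5, slack=20)
Total lines: 6

Answer: 6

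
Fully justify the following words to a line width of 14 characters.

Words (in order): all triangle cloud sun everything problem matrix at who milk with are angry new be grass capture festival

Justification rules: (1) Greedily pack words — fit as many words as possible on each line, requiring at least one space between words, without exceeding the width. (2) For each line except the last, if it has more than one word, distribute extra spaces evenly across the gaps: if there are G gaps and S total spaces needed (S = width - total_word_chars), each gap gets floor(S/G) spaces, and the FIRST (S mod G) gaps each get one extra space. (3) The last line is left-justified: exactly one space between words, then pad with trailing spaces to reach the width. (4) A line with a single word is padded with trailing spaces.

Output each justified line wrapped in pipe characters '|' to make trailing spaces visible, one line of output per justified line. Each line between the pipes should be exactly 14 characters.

Answer: |all   triangle|
|cloud      sun|
|everything    |
|problem matrix|
|at   who  milk|
|with are angry|
|new  be  grass|
|capture       |
|festival      |

Derivation:
Line 1: ['all', 'triangle'] (min_width=12, slack=2)
Line 2: ['cloud', 'sun'] (min_width=9, slack=5)
Line 3: ['everything'] (min_width=10, slack=4)
Line 4: ['problem', 'matrix'] (min_width=14, slack=0)
Line 5: ['at', 'who', 'milk'] (min_width=11, slack=3)
Line 6: ['with', 'are', 'angry'] (min_width=14, slack=0)
Line 7: ['new', 'be', 'grass'] (min_width=12, slack=2)
Line 8: ['capture'] (min_width=7, slack=7)
Line 9: ['festival'] (min_width=8, slack=6)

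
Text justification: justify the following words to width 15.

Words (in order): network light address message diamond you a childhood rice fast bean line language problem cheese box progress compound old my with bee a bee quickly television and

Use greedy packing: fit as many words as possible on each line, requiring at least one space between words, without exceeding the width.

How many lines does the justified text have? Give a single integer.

Answer: 12

Derivation:
Line 1: ['network', 'light'] (min_width=13, slack=2)
Line 2: ['address', 'message'] (min_width=15, slack=0)
Line 3: ['diamond', 'you', 'a'] (min_width=13, slack=2)
Line 4: ['childhood', 'rice'] (min_width=14, slack=1)
Line 5: ['fast', 'bean', 'line'] (min_width=14, slack=1)
Line 6: ['language'] (min_width=8, slack=7)
Line 7: ['problem', 'cheese'] (min_width=14, slack=1)
Line 8: ['box', 'progress'] (min_width=12, slack=3)
Line 9: ['compound', 'old', 'my'] (min_width=15, slack=0)
Line 10: ['with', 'bee', 'a', 'bee'] (min_width=14, slack=1)
Line 11: ['quickly'] (min_width=7, slack=8)
Line 12: ['television', 'and'] (min_width=14, slack=1)
Total lines: 12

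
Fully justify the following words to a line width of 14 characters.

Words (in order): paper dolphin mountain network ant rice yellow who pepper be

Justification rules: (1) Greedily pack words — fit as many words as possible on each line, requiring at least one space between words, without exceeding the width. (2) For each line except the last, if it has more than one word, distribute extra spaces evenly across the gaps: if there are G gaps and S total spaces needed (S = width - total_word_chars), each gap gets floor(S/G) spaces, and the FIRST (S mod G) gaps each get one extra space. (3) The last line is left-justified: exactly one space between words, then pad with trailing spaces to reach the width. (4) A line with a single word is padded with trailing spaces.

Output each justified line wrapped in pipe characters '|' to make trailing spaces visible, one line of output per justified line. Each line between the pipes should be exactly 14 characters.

Answer: |paper  dolphin|
|mountain      |
|network    ant|
|rice    yellow|
|who pepper be |

Derivation:
Line 1: ['paper', 'dolphin'] (min_width=13, slack=1)
Line 2: ['mountain'] (min_width=8, slack=6)
Line 3: ['network', 'ant'] (min_width=11, slack=3)
Line 4: ['rice', 'yellow'] (min_width=11, slack=3)
Line 5: ['who', 'pepper', 'be'] (min_width=13, slack=1)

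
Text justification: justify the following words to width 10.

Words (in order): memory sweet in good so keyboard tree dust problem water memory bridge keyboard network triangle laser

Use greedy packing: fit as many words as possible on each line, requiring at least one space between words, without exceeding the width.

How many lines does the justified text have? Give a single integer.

Answer: 13

Derivation:
Line 1: ['memory'] (min_width=6, slack=4)
Line 2: ['sweet', 'in'] (min_width=8, slack=2)
Line 3: ['good', 'so'] (min_width=7, slack=3)
Line 4: ['keyboard'] (min_width=8, slack=2)
Line 5: ['tree', 'dust'] (min_width=9, slack=1)
Line 6: ['problem'] (min_width=7, slack=3)
Line 7: ['water'] (min_width=5, slack=5)
Line 8: ['memory'] (min_width=6, slack=4)
Line 9: ['bridge'] (min_width=6, slack=4)
Line 10: ['keyboard'] (min_width=8, slack=2)
Line 11: ['network'] (min_width=7, slack=3)
Line 12: ['triangle'] (min_width=8, slack=2)
Line 13: ['laser'] (min_width=5, slack=5)
Total lines: 13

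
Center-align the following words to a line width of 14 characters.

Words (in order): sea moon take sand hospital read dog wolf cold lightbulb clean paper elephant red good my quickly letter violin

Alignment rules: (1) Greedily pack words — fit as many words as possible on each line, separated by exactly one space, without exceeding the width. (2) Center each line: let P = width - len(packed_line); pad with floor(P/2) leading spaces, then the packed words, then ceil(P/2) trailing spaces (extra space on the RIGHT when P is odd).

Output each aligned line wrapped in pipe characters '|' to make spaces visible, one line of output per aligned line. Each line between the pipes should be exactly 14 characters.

Answer: |sea moon take |
|sand hospital |
|read dog wolf |
|cold lightbulb|
| clean paper  |
| elephant red |
|   good my    |
|quickly letter|
|    violin    |

Derivation:
Line 1: ['sea', 'moon', 'take'] (min_width=13, slack=1)
Line 2: ['sand', 'hospital'] (min_width=13, slack=1)
Line 3: ['read', 'dog', 'wolf'] (min_width=13, slack=1)
Line 4: ['cold', 'lightbulb'] (min_width=14, slack=0)
Line 5: ['clean', 'paper'] (min_width=11, slack=3)
Line 6: ['elephant', 'red'] (min_width=12, slack=2)
Line 7: ['good', 'my'] (min_width=7, slack=7)
Line 8: ['quickly', 'letter'] (min_width=14, slack=0)
Line 9: ['violin'] (min_width=6, slack=8)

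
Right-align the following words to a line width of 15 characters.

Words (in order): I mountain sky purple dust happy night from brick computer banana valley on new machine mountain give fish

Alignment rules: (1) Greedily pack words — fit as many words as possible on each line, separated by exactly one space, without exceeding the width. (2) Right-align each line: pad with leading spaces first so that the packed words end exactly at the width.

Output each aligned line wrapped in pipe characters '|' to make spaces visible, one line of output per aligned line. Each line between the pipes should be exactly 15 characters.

Answer: | I mountain sky|
|    purple dust|
|    happy night|
|     from brick|
|computer banana|
|  valley on new|
|        machine|
|  mountain give|
|           fish|

Derivation:
Line 1: ['I', 'mountain', 'sky'] (min_width=14, slack=1)
Line 2: ['purple', 'dust'] (min_width=11, slack=4)
Line 3: ['happy', 'night'] (min_width=11, slack=4)
Line 4: ['from', 'brick'] (min_width=10, slack=5)
Line 5: ['computer', 'banana'] (min_width=15, slack=0)
Line 6: ['valley', 'on', 'new'] (min_width=13, slack=2)
Line 7: ['machine'] (min_width=7, slack=8)
Line 8: ['mountain', 'give'] (min_width=13, slack=2)
Line 9: ['fish'] (min_width=4, slack=11)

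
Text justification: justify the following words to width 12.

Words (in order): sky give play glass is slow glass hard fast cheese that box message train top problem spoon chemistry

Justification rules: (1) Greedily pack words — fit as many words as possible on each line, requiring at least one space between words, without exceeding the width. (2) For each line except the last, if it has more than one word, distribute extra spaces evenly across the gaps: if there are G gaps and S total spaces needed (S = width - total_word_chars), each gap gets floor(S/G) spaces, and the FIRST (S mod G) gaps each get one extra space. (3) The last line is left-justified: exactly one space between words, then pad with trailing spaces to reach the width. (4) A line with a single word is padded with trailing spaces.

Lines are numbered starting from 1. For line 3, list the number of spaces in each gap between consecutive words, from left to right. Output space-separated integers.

Line 1: ['sky', 'give'] (min_width=8, slack=4)
Line 2: ['play', 'glass'] (min_width=10, slack=2)
Line 3: ['is', 'slow'] (min_width=7, slack=5)
Line 4: ['glass', 'hard'] (min_width=10, slack=2)
Line 5: ['fast', 'cheese'] (min_width=11, slack=1)
Line 6: ['that', 'box'] (min_width=8, slack=4)
Line 7: ['message'] (min_width=7, slack=5)
Line 8: ['train', 'top'] (min_width=9, slack=3)
Line 9: ['problem'] (min_width=7, slack=5)
Line 10: ['spoon'] (min_width=5, slack=7)
Line 11: ['chemistry'] (min_width=9, slack=3)

Answer: 6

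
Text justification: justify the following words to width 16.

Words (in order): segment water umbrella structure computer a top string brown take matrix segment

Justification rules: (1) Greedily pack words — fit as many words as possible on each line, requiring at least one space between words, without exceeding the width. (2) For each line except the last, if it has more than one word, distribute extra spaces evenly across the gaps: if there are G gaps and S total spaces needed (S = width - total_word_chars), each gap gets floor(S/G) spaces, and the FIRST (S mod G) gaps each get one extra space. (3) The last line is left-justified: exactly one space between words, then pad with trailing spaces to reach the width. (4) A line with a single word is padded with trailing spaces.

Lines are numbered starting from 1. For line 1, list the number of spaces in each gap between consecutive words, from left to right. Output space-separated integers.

Line 1: ['segment', 'water'] (min_width=13, slack=3)
Line 2: ['umbrella'] (min_width=8, slack=8)
Line 3: ['structure'] (min_width=9, slack=7)
Line 4: ['computer', 'a', 'top'] (min_width=14, slack=2)
Line 5: ['string', 'brown'] (min_width=12, slack=4)
Line 6: ['take', 'matrix'] (min_width=11, slack=5)
Line 7: ['segment'] (min_width=7, slack=9)

Answer: 4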